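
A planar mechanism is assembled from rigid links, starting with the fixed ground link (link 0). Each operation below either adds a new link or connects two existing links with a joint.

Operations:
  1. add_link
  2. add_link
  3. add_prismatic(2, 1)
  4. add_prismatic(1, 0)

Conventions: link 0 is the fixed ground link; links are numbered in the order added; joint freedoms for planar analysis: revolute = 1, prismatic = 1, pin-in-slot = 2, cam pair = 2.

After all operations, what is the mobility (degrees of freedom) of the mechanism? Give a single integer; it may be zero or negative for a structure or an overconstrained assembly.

ground; <1,0,0>
#1 <2,0,0>
#2 <3,0,0>
P:2↔1 J1 <3,1,0>
P:1↔0 J1 <3,2,0>
3×2 − 2×2 − 1×0 = 2

M = 2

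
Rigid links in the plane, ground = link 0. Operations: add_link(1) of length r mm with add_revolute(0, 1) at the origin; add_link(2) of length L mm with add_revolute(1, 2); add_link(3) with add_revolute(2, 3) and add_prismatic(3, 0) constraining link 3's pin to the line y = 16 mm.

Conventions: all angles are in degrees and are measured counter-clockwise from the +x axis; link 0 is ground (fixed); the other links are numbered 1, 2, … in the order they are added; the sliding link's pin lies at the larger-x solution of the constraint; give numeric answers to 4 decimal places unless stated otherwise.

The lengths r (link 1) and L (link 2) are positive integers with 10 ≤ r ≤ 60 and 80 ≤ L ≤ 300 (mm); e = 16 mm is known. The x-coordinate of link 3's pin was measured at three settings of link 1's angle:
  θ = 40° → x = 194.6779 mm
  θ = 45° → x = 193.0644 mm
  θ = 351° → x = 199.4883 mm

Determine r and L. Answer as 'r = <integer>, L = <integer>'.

constraint per measurement: (x − r cos θ)² + (r sin θ − e)² = L²
subtracting the θ₁ and θ₂ equations cancels the r² and L² terms:
r = (x₁² − x₂²) / (2[(x₁cos θ₁ + e sin θ₁) − (x₂cos θ₂ + e sin θ₂)]) = 26.9998 → r = 27
L² = (x₁ − r cos θ₁)² + (r sin θ₁ − e)² = 30275.9924 → L = 174.0000 → L = 174
check at θ₃=351°: x = 199.4883 (printed 199.4883) ✓

r = 27, L = 174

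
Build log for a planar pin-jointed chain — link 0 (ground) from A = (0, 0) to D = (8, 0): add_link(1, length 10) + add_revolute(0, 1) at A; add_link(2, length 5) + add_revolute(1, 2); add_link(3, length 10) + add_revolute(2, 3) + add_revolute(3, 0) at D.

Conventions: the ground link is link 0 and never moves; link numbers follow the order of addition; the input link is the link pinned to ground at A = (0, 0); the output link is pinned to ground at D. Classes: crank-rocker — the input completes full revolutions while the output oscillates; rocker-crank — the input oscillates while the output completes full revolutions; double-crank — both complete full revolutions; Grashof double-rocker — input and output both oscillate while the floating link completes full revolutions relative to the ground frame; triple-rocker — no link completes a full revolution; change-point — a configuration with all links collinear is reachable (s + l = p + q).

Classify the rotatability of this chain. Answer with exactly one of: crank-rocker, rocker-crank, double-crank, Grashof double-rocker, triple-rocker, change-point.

lengths: ground=8, input=10, coupler=5, output=10
sorted: s=5 (shortest), l=10 (longest), p+q=18
s + l = 15 vs p + q = 18
s + l < p + q (Grashof) with shortest = coupler link → Grashof double-rocker

Grashof double-rocker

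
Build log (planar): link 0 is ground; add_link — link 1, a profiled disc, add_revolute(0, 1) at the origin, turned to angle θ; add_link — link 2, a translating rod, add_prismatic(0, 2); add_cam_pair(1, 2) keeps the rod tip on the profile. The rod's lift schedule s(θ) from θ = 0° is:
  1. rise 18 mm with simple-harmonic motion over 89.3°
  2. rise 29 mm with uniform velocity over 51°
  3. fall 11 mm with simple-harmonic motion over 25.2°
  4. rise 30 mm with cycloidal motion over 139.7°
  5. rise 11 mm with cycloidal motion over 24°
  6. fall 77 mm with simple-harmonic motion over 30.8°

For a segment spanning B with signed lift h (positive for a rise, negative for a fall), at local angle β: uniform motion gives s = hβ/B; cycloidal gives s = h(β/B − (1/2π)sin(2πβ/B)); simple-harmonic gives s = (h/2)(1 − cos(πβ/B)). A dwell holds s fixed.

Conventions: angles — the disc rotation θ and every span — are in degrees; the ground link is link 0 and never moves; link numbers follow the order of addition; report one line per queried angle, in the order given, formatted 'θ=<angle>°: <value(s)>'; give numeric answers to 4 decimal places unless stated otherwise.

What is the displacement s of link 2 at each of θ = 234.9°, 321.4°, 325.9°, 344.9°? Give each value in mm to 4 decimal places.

seg 1 [0°–89.3°] simple-harmonic, h=18: full span → s += 18 → s = 18.0000
seg 2 [89.3°–140.3°] uniform, h=29: full span → s += 29 → s = 47.0000
seg 3 [140.3°–165.5°] simple-harmonic, h=-11: full span → s += -11 → s = 36.0000
seg 4 [165.5°–305.2°] cycloidal, h=30: θ=234.9° here. β=69.4, B=139.7. 30·(0.4968 − sin(2π·0.4968)/(2π)) = 14.8067 → s = 50.8067
seg 4 [165.5°–305.2°] cycloidal, h=30: full span → s += 30 → s = 66.0000
seg 5 [305.2°–329.2°] cycloidal, h=11: θ=321.4° here. β=16.2, B=24. 11·(0.6750 − sin(2π·0.6750)/(2π)) = 8.9849 → s = 74.9849
seg 5 [305.2°–329.2°] cycloidal, h=11: θ=325.9° here. β=20.7, B=24. 11·(0.8625 − sin(2π·0.8625)/(2π)) = 10.8187 → s = 76.8187
seg 5 [305.2°–329.2°] cycloidal, h=11: full span → s += 11 → s = 77.0000
seg 6 [329.2°–360°] simple-harmonic, h=-77: θ=344.9° here. β=15.7, B=30.8. -77/2·(1 − cos(π·0.5097)) = -39.6779 → s = 37.3221

θ=234.9°: 50.8067
θ=321.4°: 74.9849
θ=325.9°: 76.8187
θ=344.9°: 37.3221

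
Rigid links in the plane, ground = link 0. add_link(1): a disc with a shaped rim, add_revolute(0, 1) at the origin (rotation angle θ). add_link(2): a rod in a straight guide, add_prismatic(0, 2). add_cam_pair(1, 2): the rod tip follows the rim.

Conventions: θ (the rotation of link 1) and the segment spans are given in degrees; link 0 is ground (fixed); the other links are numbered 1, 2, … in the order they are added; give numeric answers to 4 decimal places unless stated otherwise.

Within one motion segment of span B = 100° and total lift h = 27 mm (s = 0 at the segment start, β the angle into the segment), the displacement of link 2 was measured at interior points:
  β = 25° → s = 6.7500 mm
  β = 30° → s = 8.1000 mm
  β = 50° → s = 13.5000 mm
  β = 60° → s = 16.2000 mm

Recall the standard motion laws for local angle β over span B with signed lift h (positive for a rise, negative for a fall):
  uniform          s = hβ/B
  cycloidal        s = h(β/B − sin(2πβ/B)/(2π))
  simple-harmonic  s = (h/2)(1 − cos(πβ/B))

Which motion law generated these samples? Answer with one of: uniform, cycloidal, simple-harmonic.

candidates at β/B = r: uniform s = h·r (linear in β); cycloidal s = h·(r − sin(2πr)/(2π)); simple-harmonic s = (h/2)(1 − cos(πr))
β=25°: printed 6.7500 | uniform 6.7500, cycloidal 2.4528, simple-harmonic 3.9541
β=30°: printed 8.1000 | uniform 8.1000, cycloidal 4.0131, simple-harmonic 5.5649
β=50°: printed 13.5000 | uniform 13.5000, cycloidal 13.5000, simple-harmonic 13.5000
β=60°: printed 16.2000 | uniform 16.2000, cycloidal 18.7258, simple-harmonic 17.6717
only one law matches every sample → uniform

uniform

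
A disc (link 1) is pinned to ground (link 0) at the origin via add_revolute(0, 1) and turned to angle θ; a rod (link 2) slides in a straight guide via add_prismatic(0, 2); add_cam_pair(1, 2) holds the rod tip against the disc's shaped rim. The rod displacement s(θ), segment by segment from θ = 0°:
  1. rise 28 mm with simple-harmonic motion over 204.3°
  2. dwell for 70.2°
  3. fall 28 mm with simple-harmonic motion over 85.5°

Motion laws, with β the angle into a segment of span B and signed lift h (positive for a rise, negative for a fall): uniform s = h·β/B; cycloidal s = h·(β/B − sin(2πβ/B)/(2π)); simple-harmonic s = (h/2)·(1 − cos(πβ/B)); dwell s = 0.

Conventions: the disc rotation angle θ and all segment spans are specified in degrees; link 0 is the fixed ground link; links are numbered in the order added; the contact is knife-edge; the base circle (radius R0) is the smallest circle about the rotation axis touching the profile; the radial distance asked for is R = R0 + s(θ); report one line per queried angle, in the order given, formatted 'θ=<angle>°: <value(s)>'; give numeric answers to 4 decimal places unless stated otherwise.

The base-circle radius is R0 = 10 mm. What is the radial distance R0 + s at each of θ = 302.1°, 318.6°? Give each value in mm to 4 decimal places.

segment 1 (0° to 204.3°, simple-harmonic, h = 28) is passed completely: s = 0.0000 + (28) = 28.0000
segment 2 (204.3° to 274.5°, dwell): s unchanged at 28.0000
θ = 302.1° falls in segment 3 (274.5° to 360°, simple-harmonic, h = -28): β = 302.1 − 274.5 = 27.6°, B = 85.5°; Δs = -28/2·(1 − cos(π·0.3228)) = -6.6030; s = 28.0000 − 6.6030 = 21.3970
θ = 318.6° falls in segment 3 (274.5° to 360°, simple-harmonic, h = -28): β = 318.6 − 274.5 = 44.1°, B = 85.5°; Δs = -28/2·(1 − cos(π·0.5158)) = -14.6942; s = 28.0000 − 14.6942 = 13.3058
θ=302.1°: R = R0 + s = 10 + 21.3970 = 31.3970
θ=318.6°: R = R0 + s = 10 + 13.3058 = 23.3058

θ=302.1°: 31.3970
θ=318.6°: 23.3058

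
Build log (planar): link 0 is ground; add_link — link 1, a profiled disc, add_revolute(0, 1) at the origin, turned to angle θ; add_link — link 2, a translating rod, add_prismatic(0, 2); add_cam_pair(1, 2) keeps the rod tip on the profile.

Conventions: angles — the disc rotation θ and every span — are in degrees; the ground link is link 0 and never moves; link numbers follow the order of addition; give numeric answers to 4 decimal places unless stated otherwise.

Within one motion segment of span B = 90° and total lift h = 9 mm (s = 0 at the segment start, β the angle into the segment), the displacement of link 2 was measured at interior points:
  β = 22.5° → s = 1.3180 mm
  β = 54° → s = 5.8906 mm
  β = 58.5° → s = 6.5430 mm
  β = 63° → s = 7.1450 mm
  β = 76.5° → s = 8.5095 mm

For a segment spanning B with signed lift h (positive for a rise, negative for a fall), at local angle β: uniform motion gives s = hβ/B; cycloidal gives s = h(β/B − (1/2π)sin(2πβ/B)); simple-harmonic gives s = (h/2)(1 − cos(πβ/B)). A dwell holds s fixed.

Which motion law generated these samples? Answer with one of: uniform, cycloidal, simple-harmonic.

candidates at β/B = r: uniform s = h·r (linear in β); cycloidal s = h·(r − sin(2πr)/(2π)); simple-harmonic s = (h/2)(1 − cos(πr))
β=22.5°: printed 1.3180 | uniform 2.2500, cycloidal 0.8176, simple-harmonic 1.3180
β=54°: printed 5.8906 | uniform 5.4000, cycloidal 6.2419, simple-harmonic 5.8906
β=58.5°: printed 6.5430 | uniform 5.8500, cycloidal 7.0088, simple-harmonic 6.5430
β=63°: printed 7.1450 | uniform 6.3000, cycloidal 7.6623, simple-harmonic 7.1450
β=76.5°: printed 8.5095 | uniform 7.6500, cycloidal 8.8088, simple-harmonic 8.5095
only one law matches every sample → simple-harmonic

simple-harmonic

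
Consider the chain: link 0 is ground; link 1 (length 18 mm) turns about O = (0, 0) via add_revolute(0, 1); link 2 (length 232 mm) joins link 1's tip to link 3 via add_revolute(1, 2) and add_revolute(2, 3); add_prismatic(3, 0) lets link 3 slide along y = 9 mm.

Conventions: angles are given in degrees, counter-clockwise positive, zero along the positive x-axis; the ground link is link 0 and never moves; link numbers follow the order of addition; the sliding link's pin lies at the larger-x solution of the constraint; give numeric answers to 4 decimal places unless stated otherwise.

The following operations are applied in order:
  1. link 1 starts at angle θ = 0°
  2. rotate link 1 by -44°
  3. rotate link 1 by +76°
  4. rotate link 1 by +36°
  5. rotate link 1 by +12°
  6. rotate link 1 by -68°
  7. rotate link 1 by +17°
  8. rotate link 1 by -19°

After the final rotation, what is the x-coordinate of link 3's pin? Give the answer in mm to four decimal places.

geometry: r = 18 mm, L = 232 mm, e = 9 mm; θ starts at 0°
rotate link 1 by -44°: θ ← 0° -44° = -44°
rotate link 1 by +76°: θ ← -44° +76° = 32°
rotate link 1 by +36°: θ ← 32° +36° = 68°
rotate link 1 by +12°: θ ← 68° +12° = 80°
rotate link 1 by -68°: θ ← 80° -68° = 12°
rotate link 1 by +17°: θ ← 12° +17° = 29°
rotate link 1 by -19°: θ ← 29° -19° = 10°
crank pin P = (r cos θ, r sin θ) = (17.726540, 3.125667)
h = r sin θ − e = 3.125667 − 9 = -5.874333
x = r cos θ + √(L² − h²) = 17.726540 + 231.925618 = 249.652157

249.6522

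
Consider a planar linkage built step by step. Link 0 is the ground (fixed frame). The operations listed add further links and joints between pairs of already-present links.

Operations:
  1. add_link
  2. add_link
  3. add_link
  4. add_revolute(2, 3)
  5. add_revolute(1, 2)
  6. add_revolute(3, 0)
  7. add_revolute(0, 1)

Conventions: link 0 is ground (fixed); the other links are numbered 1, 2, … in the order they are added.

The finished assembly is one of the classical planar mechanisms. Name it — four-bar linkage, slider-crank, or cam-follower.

links: 4 (incl. ground); joints: 4 revolute, 0 prismatic, 0 higher (cam) pair, forming one closed loop
4 links in a single 4R loop → four-bar linkage

four-bar linkage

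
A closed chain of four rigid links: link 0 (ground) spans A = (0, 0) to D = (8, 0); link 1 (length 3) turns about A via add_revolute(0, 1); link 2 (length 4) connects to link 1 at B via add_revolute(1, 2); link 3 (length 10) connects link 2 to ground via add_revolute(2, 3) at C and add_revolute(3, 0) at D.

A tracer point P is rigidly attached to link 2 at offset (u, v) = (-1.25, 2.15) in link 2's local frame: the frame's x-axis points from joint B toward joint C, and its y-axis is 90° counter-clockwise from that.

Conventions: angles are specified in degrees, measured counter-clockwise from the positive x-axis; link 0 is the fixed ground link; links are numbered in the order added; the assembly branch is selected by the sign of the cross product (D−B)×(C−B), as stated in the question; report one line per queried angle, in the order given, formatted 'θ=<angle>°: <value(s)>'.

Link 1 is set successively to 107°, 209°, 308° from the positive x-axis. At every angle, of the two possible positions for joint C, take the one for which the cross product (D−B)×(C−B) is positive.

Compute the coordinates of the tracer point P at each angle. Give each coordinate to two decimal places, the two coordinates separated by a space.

A=(0,0), D=(8.00,0)
θ=107°: B = A + 3.00·(cos107°, sin107°) = (-0.8771, 2.8689)
θ=107°: |BD| = 9.3292
θ=107°: circle(B,4.00) ∩ circle(D,10.00): a=0.1626, h=3.9967
θ=107°:   candidates: C₊=(0.5067,6.6219) cross=37.286; C₋=(-1.9515,-0.9841) cross=-37.286
θ=107°:   branch + wants cross > 0 → take C=(0.5067,6.6219) (cross=37.286)
θ=107°: ex = (C−B)/|BC| = (0.3459,0.9383); ey = (-0.9383,0.3459)
θ=107°: P = B + -1.25·ex + 2.15·ey = (-3.3268,2.4399)
θ=209°: B = A + 3.00·(cos209°, sin209°) = (-2.6239, -1.4544)
θ=209°: |BD| = 10.7230
θ=209°: circle(B,4.00) ∩ circle(D,10.00): a=1.4446, h=3.7300
θ=209°:   candidates: C₊=(-1.6985,2.4371) cross=39.997; C₋=(-0.6866,-4.9540) cross=-39.997
θ=209°:   branch + wants cross > 0 → take C=(-1.6985,2.4371) (cross=39.997)
θ=209°: ex = (C−B)/|BC| = (0.2313,0.9729); ey = (-0.9729,0.2313)
θ=209°: P = B + -1.25·ex + 2.15·ey = (-5.0047,-2.1731)
θ=308°: B = A + 3.00·(cos308°, sin308°) = (1.8470, -2.3640)
θ=308°: |BD| = 6.5915
θ=308°: circle(B,4.00) ∩ circle(D,10.00): a=-3.0761, h=2.5569
θ=308°:   candidates: C₊=(-1.9415,-1.0804) cross=16.854; C₋=(-0.1074,-5.8541) cross=-16.854
θ=308°:   branch + wants cross > 0 → take C=(-1.9415,-1.0804) (cross=16.854)
θ=308°: ex = (C−B)/|BC| = (-0.9471,0.3209); ey = (-0.3209,-0.9471)
θ=308°: P = B + -1.25·ex + 2.15·ey = (2.3409,-4.8015)

θ=107°: -3.33 2.44
θ=209°: -5.00 -2.17
θ=308°: 2.34 -4.80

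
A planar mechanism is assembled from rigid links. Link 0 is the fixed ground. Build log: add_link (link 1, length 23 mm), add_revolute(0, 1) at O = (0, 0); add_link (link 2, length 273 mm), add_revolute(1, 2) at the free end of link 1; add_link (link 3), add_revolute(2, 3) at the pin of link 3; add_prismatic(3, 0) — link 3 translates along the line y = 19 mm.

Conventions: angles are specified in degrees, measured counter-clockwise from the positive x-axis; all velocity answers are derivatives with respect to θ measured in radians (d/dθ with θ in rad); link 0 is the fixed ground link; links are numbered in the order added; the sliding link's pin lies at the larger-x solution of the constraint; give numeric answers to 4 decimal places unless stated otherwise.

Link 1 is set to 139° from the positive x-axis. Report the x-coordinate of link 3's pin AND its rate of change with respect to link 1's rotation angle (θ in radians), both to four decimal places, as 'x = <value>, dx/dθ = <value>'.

geometry: r = 23 mm, L = 273 mm, e = 19 mm
crank pin P = (r cos θ, r sin θ) = (-17.358320, 15.089358)
h = r sin θ − e = 15.089358 − 19 = -3.910642
x = r cos θ + √(L² − h²) = -17.358320 + 272.971989 = 255.613669
dx/dθ = −r sin θ − h·r cos θ/√(L² − h²) (θ in radians; h = -3.910642) = -15.338036

x = 255.6137, dx/dθ = -15.3380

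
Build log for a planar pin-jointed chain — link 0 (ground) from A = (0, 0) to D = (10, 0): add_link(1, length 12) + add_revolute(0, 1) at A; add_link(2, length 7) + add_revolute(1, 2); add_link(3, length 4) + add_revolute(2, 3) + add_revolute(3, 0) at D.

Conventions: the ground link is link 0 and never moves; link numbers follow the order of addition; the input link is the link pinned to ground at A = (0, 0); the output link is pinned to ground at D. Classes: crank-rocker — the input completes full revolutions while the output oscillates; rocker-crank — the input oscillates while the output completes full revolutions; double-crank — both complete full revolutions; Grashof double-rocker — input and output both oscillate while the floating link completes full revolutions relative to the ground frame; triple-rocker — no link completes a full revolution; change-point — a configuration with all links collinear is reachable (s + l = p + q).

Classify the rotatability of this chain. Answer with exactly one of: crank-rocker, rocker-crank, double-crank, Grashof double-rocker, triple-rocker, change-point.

lengths: ground=10, input=12, coupler=7, output=4
sorted: s=4 (shortest), l=12 (longest), p+q=17
s + l = 16 vs p + q = 17
s + l < p + q (Grashof) with shortest = output link → rocker-crank

rocker-crank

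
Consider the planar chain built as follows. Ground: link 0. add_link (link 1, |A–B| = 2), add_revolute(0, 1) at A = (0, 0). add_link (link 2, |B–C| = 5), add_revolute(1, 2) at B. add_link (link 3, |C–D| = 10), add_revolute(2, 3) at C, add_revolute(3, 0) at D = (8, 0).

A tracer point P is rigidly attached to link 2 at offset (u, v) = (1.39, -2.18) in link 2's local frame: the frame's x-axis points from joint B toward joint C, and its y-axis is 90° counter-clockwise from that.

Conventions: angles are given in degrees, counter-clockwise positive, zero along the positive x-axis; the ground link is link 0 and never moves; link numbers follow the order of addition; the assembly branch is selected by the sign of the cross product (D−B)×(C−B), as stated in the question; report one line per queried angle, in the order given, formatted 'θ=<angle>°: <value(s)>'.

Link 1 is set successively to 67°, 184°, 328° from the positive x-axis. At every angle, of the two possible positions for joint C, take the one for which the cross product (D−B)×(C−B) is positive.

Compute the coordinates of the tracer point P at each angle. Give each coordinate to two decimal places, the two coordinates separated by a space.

A=(0,0), D=(8.00,0)
θ=67°: B = A + 2.00·(cos67°, sin67°) = (0.7815, 1.8410)
θ=67°: |BD| = 7.4496
θ=67°: circle(B,5.00) ∩ circle(D,10.00): a=-1.3090, h=4.8256
θ=67°:   candidates: C₊=(0.7056,6.8404) cross=35.949; C₋=(-1.6795,-2.5114) cross=-35.949
θ=67°:   branch + wants cross > 0 → take C=(0.7056,6.8404) (cross=35.949)
θ=67°: ex = (C−B)/|BC| = (-0.0152,0.9999); ey = (-0.9999,-0.0152)
θ=67°: P = B + 1.39·ex + -2.18·ey = (2.9401,3.2639)
θ=184°: B = A + 2.00·(cos184°, sin184°) = (-1.9951, -0.1395)
θ=184°: |BD| = 9.9961
θ=184°: circle(B,5.00) ∩ circle(D,10.00): a=1.2466, h=4.8421
θ=184°:   candidates: C₊=(-0.8162,4.7195) cross=48.402; C₋=(-0.6811,-4.9638) cross=-48.402
θ=184°:   branch + wants cross > 0 → take C=(-0.8162,4.7195) (cross=48.402)
θ=184°: ex = (C−B)/|BC| = (0.2358,0.9718); ey = (-0.9718,0.2358)
θ=184°: P = B + 1.39·ex + -2.18·ey = (0.4511,0.6973)
θ=328°: B = A + 2.00·(cos328°, sin328°) = (1.6961, -1.0598)
θ=328°: |BD| = 6.3924
θ=328°: circle(B,5.00) ∩ circle(D,10.00): a=-2.6702, h=4.2273
θ=328°:   candidates: C₊=(-1.6380,2.6663) cross=27.023; C₋=(-0.2362,-5.6714) cross=-27.023
θ=328°:   branch + wants cross > 0 → take C=(-1.6380,2.6663) (cross=27.023)
θ=328°: ex = (C−B)/|BC| = (-0.6668,0.7452); ey = (-0.7452,-0.6668)
θ=328°: P = B + 1.39·ex + -2.18·ey = (2.3938,1.4297)

θ=67°: 2.94 3.26
θ=184°: 0.45 0.70
θ=328°: 2.39 1.43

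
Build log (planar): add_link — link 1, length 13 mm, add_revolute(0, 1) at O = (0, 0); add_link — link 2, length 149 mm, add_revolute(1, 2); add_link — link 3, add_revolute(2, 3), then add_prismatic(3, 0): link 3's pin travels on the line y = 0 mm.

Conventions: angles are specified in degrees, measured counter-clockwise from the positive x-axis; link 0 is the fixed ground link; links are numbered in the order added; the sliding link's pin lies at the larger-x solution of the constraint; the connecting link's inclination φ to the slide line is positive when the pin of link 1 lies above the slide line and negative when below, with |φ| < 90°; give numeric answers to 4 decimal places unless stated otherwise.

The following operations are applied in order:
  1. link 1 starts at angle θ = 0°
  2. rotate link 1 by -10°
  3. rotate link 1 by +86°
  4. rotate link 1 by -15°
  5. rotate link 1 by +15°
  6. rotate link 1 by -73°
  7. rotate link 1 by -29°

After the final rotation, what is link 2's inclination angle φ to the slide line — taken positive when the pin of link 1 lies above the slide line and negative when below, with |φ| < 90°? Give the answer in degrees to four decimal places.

geometry: r = 13 mm, L = 149 mm, e = 0 mm; θ starts at 0°
rotate link 1 by -10°: θ ← 0° -10° = -10°
rotate link 1 by +86°: θ ← -10° +86° = 76°
rotate link 1 by -15°: θ ← 76° -15° = 61°
rotate link 1 by +15°: θ ← 61° +15° = 76°
rotate link 1 by -73°: θ ← 76° -73° = 3°
rotate link 1 by -29°: θ ← 3° -29° = -26°
h = r sin θ − e = -5.698825 − 0 = -5.698825
sin φ = h / L = -5.698825 / 149 = -0.03824715
φ = arcsin(-0.03824715) = -2.191935°

-2.1919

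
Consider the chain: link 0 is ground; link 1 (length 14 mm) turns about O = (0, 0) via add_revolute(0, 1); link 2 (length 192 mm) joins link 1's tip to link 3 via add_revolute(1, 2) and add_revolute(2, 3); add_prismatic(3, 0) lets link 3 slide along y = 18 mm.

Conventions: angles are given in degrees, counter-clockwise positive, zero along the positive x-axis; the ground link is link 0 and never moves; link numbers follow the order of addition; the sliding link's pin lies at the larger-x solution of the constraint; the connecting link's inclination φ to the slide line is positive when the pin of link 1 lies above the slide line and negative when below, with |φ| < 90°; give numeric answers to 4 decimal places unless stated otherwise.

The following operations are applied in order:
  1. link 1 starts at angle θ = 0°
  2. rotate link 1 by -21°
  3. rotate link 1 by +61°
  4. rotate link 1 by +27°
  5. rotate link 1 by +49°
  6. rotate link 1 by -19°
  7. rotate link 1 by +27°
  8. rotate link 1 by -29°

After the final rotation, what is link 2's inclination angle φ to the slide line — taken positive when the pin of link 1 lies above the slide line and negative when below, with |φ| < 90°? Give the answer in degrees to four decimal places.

geometry: r = 14 mm, L = 192 mm, e = 18 mm; θ starts at 0°
rotate link 1 by -21°: θ ← 0° -21° = -21°
rotate link 1 by +61°: θ ← -21° +61° = 40°
rotate link 1 by +27°: θ ← 40° +27° = 67°
rotate link 1 by +49°: θ ← 67° +49° = 116°
rotate link 1 by -19°: θ ← 116° -19° = 97°
rotate link 1 by +27°: θ ← 97° +27° = 124°
rotate link 1 by -29°: θ ← 124° -29° = 95°
h = r sin θ − e = 13.946726 − 18 = -4.053274
sin φ = h / L = -4.053274 / 192 = -0.02111080
φ = arcsin(-0.02111080) = -1.209650°

-1.2096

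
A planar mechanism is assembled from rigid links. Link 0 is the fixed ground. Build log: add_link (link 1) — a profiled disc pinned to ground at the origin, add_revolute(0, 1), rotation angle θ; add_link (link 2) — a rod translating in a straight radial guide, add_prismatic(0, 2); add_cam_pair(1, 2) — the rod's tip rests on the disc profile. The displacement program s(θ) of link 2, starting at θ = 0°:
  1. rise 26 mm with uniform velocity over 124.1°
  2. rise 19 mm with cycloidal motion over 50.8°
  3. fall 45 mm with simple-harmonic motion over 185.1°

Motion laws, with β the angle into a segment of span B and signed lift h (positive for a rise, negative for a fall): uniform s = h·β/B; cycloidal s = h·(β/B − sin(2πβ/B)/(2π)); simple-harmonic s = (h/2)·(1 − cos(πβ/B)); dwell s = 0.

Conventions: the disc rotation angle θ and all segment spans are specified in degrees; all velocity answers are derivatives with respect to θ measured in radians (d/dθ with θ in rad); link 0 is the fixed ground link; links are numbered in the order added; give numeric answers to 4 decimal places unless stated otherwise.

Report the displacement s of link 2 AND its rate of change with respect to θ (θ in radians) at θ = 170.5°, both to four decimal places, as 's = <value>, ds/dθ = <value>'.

seg 1 [0°–124.1°] uniform, h=26: full span → s += 26 → s = 26.0000
seg 2 [124.1°–174.9°] cycloidal, h=19: θ=170.5° here. β=46.4, B=50.8. 19·(0.9134 − sin(2π·0.9134)/(2π)) = 18.9200 → s = 44.9200
velocity in seg [124.1°–174.9°] (cycloidal), θ in radians: β = 46.4° = 0.8098 rad, B = 50.8° = 0.8866 rad; ds/dθ = (h/B)(1 − cos(2πβ/B)) = (19/0.8866)(1 − cos(2π·0.9134)) = 3.095815 mm/rad

s = 44.9200, ds/dθ = 3.0958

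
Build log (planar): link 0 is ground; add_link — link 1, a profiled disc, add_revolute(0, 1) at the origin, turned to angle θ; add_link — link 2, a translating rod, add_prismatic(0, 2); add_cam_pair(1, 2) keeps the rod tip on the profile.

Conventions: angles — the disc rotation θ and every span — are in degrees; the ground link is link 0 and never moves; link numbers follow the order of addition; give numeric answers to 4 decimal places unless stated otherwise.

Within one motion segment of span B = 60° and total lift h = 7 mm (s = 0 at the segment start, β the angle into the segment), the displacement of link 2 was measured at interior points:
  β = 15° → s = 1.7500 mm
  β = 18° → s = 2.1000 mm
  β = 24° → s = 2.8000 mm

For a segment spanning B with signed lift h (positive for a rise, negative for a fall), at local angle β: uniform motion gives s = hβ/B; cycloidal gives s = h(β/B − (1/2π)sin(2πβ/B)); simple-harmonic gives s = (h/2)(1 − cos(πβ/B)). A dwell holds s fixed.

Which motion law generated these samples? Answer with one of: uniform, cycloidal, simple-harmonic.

candidates at β/B = r: uniform s = h·r (linear in β); cycloidal s = h·(r − sin(2πr)/(2π)); simple-harmonic s = (h/2)(1 − cos(πr))
β=15°: printed 1.7500 | uniform 1.7500, cycloidal 0.6359, simple-harmonic 1.0251
β=18°: printed 2.1000 | uniform 2.1000, cycloidal 1.0404, simple-harmonic 1.4428
β=24°: printed 2.8000 | uniform 2.8000, cycloidal 2.1452, simple-harmonic 2.4184
only one law matches every sample → uniform

uniform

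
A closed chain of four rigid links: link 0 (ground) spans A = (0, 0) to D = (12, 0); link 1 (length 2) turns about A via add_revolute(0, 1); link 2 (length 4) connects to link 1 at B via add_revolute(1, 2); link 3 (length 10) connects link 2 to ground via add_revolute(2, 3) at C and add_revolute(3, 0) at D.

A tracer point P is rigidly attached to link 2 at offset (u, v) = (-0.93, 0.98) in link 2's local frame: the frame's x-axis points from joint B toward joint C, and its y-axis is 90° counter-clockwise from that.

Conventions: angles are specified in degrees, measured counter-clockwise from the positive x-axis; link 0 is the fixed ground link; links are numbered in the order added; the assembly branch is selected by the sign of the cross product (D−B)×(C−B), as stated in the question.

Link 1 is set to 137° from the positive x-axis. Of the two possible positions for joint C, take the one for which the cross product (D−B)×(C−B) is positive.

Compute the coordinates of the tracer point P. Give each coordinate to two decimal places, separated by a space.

A=(0,0), D=(12.00,0)
B = A + 2.00·(cos137°, sin137°) = (-1.4627, 1.3640)
|BD| = 13.5316
circle(B,4.00) ∩ circle(D,10.00): a=3.6620, h=1.6093
  candidates: C₊=(2.3428,2.5960) cross=21.777; C₋=(2.0184,-0.6063) cross=-21.777
  branch + wants cross > 0 → take C=(2.3428,2.5960) (cross=21.777)
ex = (C−B)/|BC| = (0.9514,0.3080); ey = (-0.3080,0.9514)
P = B + -0.93·ex + 0.98·ey = (-2.6493,2.0099)

-2.65 2.01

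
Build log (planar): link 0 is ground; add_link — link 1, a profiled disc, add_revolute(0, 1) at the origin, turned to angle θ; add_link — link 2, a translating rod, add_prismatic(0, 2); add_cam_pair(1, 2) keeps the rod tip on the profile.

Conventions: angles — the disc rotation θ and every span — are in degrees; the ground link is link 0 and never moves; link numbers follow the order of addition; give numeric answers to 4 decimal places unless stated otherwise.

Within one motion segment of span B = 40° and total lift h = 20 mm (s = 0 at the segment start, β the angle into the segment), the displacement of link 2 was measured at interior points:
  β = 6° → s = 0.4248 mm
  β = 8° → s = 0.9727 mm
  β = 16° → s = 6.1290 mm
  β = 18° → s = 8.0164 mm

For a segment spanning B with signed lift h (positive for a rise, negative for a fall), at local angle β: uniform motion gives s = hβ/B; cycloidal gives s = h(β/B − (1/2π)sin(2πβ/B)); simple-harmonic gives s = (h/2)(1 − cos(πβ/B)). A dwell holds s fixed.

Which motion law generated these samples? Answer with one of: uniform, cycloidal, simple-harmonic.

candidates at β/B = r: uniform s = h·r (linear in β); cycloidal s = h·(r − sin(2πr)/(2π)); simple-harmonic s = (h/2)(1 − cos(πr))
β=6°: printed 0.4248 | uniform 3.0000, cycloidal 0.4248, simple-harmonic 1.0899
β=8°: printed 0.9727 | uniform 4.0000, cycloidal 0.9727, simple-harmonic 1.9098
β=16°: printed 6.1290 | uniform 8.0000, cycloidal 6.1290, simple-harmonic 6.9098
β=18°: printed 8.0164 | uniform 9.0000, cycloidal 8.0164, simple-harmonic 8.4357
only one law matches every sample → cycloidal

cycloidal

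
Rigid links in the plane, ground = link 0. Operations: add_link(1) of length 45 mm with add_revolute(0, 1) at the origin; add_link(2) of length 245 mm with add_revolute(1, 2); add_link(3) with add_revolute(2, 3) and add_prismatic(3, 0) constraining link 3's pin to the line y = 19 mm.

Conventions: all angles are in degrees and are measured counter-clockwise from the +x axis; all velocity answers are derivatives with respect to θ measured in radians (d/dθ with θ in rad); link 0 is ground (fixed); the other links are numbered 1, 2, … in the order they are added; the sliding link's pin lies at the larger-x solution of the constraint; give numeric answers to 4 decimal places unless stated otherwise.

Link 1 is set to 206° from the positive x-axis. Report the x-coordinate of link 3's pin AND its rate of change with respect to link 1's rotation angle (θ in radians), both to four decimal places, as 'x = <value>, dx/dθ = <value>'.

geometry: r = 45 mm, L = 245 mm, e = 19 mm
crank pin P = (r cos θ, r sin θ) = (-40.445732, -19.726702)
h = r sin θ − e = -19.726702 − 19 = -38.726702
x = r cos θ + √(L² − h²) = -40.445732 + 241.919909 = 201.474177
dx/dθ = −r sin θ − h·r cos θ/√(L² − h²) (θ in radians; h = -38.726702) = 13.252122

x = 201.4742, dx/dθ = 13.2521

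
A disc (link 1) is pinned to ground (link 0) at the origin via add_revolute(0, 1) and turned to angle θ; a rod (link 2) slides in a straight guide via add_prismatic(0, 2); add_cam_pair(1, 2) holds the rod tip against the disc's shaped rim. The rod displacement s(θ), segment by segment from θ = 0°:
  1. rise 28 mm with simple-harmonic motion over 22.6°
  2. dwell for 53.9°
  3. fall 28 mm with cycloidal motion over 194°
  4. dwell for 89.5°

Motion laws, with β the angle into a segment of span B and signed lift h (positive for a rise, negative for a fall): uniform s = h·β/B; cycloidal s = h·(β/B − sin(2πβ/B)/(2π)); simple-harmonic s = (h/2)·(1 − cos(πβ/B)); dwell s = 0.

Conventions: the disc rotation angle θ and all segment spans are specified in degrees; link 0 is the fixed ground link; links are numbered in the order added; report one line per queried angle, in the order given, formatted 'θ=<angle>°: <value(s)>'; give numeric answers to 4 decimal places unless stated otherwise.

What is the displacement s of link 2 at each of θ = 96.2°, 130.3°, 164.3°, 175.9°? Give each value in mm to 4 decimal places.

segment 1 (0° to 22.6°, simple-harmonic, h = 28) is passed completely: s = 0.0000 + (28) = 28.0000
segment 2 (22.6° to 76.5°, dwell): s unchanged at 28.0000
θ = 96.2° falls in segment 3 (76.5° to 270.5°, cycloidal, h = -28): β = 96.2 − 76.5 = 19.7°, B = 194°; Δs = -28·(0.1015 − sin(2π·0.1015)/(2π)) = -0.1890; s = 28.0000 − 0.1890 = 27.8110
θ = 130.3° falls in segment 3 (76.5° to 270.5°, cycloidal, h = -28): β = 130.3 − 76.5 = 53.8°, B = 194°; Δs = -28·(0.2773 − sin(2π·0.2773)/(2π)) = -3.3741; s = 28.0000 − 3.3741 = 24.6259
θ = 164.3° falls in segment 3 (76.5° to 270.5°, cycloidal, h = -28): β = 164.3 − 76.5 = 87.8°, B = 194°; Δs = -28·(0.4526 − sin(2π·0.4526)/(2π)) = -11.3639; s = 28.0000 − 11.3639 = 16.6361
θ = 175.9° falls in segment 3 (76.5° to 270.5°, cycloidal, h = -28): β = 175.9 − 76.5 = 99.4°, B = 194°; Δs = -28·(0.5124 − sin(2π·0.5124)/(2π)) = -14.6924; s = 28.0000 − 14.6924 = 13.3076

θ=96.2°: 27.8110
θ=130.3°: 24.6259
θ=164.3°: 16.6361
θ=175.9°: 13.3076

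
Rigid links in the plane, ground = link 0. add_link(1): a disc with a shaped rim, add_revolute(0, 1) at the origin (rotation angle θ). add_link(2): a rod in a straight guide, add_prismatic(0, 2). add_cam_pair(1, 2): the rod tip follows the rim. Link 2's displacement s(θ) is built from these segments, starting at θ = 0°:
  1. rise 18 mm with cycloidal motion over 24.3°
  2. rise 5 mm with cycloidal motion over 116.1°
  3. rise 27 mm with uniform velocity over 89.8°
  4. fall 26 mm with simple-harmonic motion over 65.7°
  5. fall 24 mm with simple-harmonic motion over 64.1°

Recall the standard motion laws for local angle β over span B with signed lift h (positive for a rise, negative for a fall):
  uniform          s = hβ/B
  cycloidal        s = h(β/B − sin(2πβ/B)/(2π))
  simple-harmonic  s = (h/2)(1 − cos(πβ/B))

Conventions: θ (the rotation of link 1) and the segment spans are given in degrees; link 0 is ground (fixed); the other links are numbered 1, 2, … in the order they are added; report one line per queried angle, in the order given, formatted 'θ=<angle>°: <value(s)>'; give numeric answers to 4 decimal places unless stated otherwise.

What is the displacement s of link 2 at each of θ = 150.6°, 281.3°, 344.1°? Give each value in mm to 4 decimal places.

segment 1 (0° to 24.3°, cycloidal, h = 18) is passed completely: s = 0.0000 + (18) = 18.0000
segment 2 (24.3° to 140.4°, cycloidal, h = 5) is passed completely: s = 18.0000 + (5) = 23.0000
θ = 150.6° falls in segment 3 (140.4° to 230.2°, uniform, h = 27): β = 150.6 − 140.4 = 10.2°, B = 89.8°; Δs = 27·10.2/89.8 = 3.0668; s = 23.0000 + 3.0668 = 26.0668
segment 3 (140.4° to 230.2°, uniform, h = 27) is passed completely: s = 23.0000 + (27) = 50.0000
θ = 281.3° falls in segment 4 (230.2° to 295.9°, simple-harmonic, h = -26): β = 281.3 − 230.2 = 51.1°, B = 65.7°; Δs = -26/2·(1 − cos(π·0.7778)) = -22.9586; s = 50.0000 − 22.9586 = 27.0414
segment 4 (230.2° to 295.9°, simple-harmonic, h = -26) is passed completely: s = 50.0000 + (-26) = 24.0000
θ = 344.1° falls in segment 5 (295.9° to 360°, simple-harmonic, h = -24): β = 344.1 − 295.9 = 48.2°, B = 64.1°; Δs = -24/2·(1 − cos(π·0.7520)) = -20.5371; s = 24.0000 − 20.5371 = 3.4629

θ=150.6°: 26.0668
θ=281.3°: 27.0414
θ=344.1°: 3.4629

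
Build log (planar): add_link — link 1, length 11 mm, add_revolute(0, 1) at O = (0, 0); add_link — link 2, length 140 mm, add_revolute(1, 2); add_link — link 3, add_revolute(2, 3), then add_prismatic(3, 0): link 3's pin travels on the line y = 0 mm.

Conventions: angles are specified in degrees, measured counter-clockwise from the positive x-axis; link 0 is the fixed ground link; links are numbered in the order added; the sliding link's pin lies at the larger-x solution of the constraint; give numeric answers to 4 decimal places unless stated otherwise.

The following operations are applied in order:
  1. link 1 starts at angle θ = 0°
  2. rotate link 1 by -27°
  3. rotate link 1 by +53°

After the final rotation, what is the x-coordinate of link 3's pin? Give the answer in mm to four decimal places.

geometry: r = 11 mm, L = 140 mm, e = 0 mm; θ starts at 0°
rotate link 1 by -27°: θ ← 0° -27° = -27°
rotate link 1 by +53°: θ ← -27° +53° = 26°
crank pin P = (r cos θ, r sin θ) = (9.886735, 4.822083)
h = r sin θ − e = 4.822083 − 0 = 4.822083
x = r cos θ + √(L² − h²) = 9.886735 + 139.916931 = 149.803665

149.8037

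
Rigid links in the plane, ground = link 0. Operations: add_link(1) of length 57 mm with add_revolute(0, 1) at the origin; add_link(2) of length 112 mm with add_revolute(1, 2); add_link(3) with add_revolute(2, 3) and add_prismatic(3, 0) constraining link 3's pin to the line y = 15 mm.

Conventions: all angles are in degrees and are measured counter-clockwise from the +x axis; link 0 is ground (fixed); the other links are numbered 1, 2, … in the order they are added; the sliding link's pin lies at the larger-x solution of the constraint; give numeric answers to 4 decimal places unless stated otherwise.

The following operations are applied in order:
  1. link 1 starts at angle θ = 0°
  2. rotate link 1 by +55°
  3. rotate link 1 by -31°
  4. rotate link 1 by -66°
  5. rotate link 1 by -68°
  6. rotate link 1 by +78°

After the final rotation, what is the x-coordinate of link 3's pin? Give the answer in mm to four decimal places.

geometry: r = 57 mm, L = 112 mm, e = 15 mm; θ starts at 0°
rotate link 1 by +55°: θ ← 0° +55° = 55°
rotate link 1 by -31°: θ ← 55° -31° = 24°
rotate link 1 by -66°: θ ← 24° -66° = -42°
rotate link 1 by -68°: θ ← -42° -68° = -110°
rotate link 1 by +78°: θ ← -110° +78° = -32°
crank pin P = (r cos θ, r sin θ) = (48.338741, -30.205398)
h = r sin θ − e = -30.205398 − 15 = -45.205398
x = r cos θ + √(L² − h²) = 48.338741 + 102.471811 = 150.810552

150.8106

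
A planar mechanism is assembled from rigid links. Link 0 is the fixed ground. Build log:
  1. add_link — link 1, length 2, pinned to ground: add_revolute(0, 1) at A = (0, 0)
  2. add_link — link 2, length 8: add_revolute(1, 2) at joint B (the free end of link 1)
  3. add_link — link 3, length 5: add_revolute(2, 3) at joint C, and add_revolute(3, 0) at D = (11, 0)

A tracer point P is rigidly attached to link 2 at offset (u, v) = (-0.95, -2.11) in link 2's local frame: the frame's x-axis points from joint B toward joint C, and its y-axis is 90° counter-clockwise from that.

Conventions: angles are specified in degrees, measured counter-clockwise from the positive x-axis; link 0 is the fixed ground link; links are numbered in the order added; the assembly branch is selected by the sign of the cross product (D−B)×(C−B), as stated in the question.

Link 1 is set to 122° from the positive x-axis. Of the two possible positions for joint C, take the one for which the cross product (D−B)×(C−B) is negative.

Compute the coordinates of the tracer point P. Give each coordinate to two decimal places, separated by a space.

A=(0,0), D=(11.00,0)
B = A + 2.00·(cos122°, sin122°) = (-1.0598, 1.6961)
|BD| = 12.1785
circle(B,8.00) ∩ circle(D,5.00): a=7.6904, h=2.2039
  candidates: C₊=(6.8626,2.8075) cross=26.840; C₋=(6.2487,-1.5574) cross=-26.840
  branch - wants cross < 0 → take C=(6.2487,-1.5574) (cross=-26.840)
ex = (C−B)/|BC| = (0.9136,-0.4067); ey = (0.4067,0.9136)
P = B + -0.95·ex + -2.11·ey = (-2.7858,0.1548)

-2.79 0.15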